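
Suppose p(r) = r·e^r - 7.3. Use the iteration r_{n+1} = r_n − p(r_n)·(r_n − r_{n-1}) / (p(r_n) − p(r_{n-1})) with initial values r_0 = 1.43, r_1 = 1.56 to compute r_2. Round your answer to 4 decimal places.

p(1.43) = -1.324460, p(1.56) = 0.123761
r_2 = 1.560000 − 0.123761·(1.560000 − 1.430000) / (0.123761 − (-1.324460)) = 1.560000 − (0.016089)/(1.448221) = 1.548891

1.5489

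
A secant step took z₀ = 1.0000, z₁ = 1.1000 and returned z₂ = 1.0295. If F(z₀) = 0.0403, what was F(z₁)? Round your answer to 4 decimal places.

-0.0963

The secant line through (1.0000, 0.0403) and (1.1000, F(z₁)) crosses zero at z₂ = 1.0295.
So (1.0000, 0.0403), (1.1000, F(z₁)), (1.0295, 0) are collinear:
F(z₁) = 0.0403 · (1.1000 − 1.0295) / (1.0000 − 1.0295) = 0.0403 · (0.070500)/(-0.029500) = -0.096310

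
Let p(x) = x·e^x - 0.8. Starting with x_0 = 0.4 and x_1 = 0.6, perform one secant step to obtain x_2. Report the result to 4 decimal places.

p(0.4) = -0.203270, p(0.6) = 0.293271
x_2 = 0.600000 − 0.293271·(0.600000 − 0.400000) / (0.293271 − (-0.203270)) = 0.600000 − (0.058654)/(0.496541) = 0.481874

0.4819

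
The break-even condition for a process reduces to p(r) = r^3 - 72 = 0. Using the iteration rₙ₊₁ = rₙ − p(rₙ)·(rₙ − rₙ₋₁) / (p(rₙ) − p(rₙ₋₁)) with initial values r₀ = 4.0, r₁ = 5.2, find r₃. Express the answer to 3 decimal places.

4.153

p(4.0) = -8.00000, p(5.2) = 68.60800
r₂ = 5.20000 − 68.60800·(5.20000 − 4.00000) / (68.60800 − (-8.00000)) = 5.20000 − (82.32960)/(76.60800) = 4.12531
p(4.12531) = -1.79455
r₃ = 4.12531 − (-1.79455)·(4.12531 − 5.20000) / (-1.79455 − 68.60800) = 4.12531 − (1.92858)/(-70.40255) = 4.15271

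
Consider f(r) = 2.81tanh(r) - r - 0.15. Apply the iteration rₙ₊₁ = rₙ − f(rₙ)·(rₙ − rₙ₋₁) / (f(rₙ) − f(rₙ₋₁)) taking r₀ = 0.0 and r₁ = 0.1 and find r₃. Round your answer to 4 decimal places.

f(0.0) = -0.150000, f(0.1) = 0.030067
r₂ = 0.100000 − 0.030067·(0.100000 − 0.000000) / (0.030067 − (-0.150000)) = 0.100000 − (0.003007)/(0.180067) = 0.083302
f(0.083302) = 0.000237
r₃ = 0.083302 − 0.000237·(0.083302 − 0.100000) / (0.000237 − 0.030067) = 0.083302 − (-0.000004)/(-0.029830) = 0.083170

0.0832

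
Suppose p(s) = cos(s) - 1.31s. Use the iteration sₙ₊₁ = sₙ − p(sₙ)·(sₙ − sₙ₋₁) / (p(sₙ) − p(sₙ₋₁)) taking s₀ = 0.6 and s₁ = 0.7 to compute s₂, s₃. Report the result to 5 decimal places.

p(0.6) = 0.0393356, p(0.7) = -0.1521578
s₂ = 0.7000000 − (-0.1521578)·(0.7000000 − 0.6000000) / (-0.1521578 − 0.0393356) = 0.7000000 − (-0.0152158)/(-0.1914934) = 0.6205415
p(0.6205415) = 0.0006543
s₃ = 0.6205415 − 0.0006543·(0.6205415 − 0.7000000) / (0.0006543 − (-0.1521578)) = 0.6205415 − (-0.0000520)/(0.1528122) = 0.6208817

0.62054, 0.62088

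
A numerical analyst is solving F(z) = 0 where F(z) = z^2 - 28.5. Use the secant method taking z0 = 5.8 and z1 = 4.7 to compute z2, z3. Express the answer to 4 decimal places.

5.3105, 5.3403

F(5.8) = 5.140000, F(4.7) = -6.410000
z2 = 4.700000 − (-6.410000)·(4.700000 − 5.800000) / (-6.410000 − 5.140000) = 4.700000 − (7.051000)/(-11.550000) = 5.310476
F(5.310476) = -0.298843
z3 = 5.310476 − (-0.298843)·(5.310476 − 4.700000) / (-0.298843 − (-6.410000)) = 5.310476 − (-0.182436)/(6.111157) = 5.340329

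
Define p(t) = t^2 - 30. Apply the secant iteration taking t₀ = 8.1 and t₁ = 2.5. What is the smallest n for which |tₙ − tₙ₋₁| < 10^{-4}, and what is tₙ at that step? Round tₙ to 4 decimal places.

n = 7, tₙ = 5.4772

p(8.1) = 35.610000, p(2.5) = -23.750000
t₂ = 2.500000 − (-23.750000)·(-5.600000)/(-59.360000) = 4.740566;  |Δ| = 2.240566
p(4.740566) = -7.527034
t₃ = 4.740566 − (-7.527034)·(2.240566)/(16.222966) = 5.780130;  |Δ| = 1.039564
p(5.780130) = 3.409906
t₄ = 5.780130 − 3.409906·(1.039564)/(10.936940) = 5.456016;  |Δ| = 0.324114
p(5.456016) = -0.231887
t₅ = 5.456016 − (-0.231887)·(-0.324114)/(-3.641794) = 5.476654;  |Δ| = 0.020638
p(5.476654) = -0.006263
t₆ = 5.476654 − (-0.006263)·(0.020638)/(0.225624) = 5.477227;  |Δ| = 0.000573
p(5.477227) = 0.000012
t₇ = 5.477227 − 0.000012·(0.000573)/(0.006275) = 5.477226;  |Δ| = 0.000001
|t₇ − t₆| = 0.000001 < 10^{-4}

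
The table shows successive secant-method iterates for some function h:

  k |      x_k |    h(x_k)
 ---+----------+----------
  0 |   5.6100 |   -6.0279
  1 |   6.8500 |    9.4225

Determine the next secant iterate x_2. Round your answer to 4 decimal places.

x_2 = 6.8500 − 9.4225·(6.8500 − 5.6100) / (9.4225 − (-6.0279))
   = 6.8500 − (11.683900)/(15.450400) = 6.093780

6.0938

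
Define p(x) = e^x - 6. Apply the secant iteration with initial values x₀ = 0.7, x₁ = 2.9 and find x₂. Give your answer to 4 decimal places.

p(0.7) = -3.986247, p(2.9) = 12.174145
x₂ = 2.900000 − 12.174145·(2.900000 − 0.700000) / (12.174145 − (-3.986247)) = 2.900000 − (26.783120)/(16.160393) = 1.242669

1.2427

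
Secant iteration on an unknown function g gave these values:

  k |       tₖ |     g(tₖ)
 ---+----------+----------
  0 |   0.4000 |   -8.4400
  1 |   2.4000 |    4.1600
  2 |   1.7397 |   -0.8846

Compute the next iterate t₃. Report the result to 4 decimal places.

t₃ = 1.7397 − (-0.8846)·(1.7397 − 2.4000) / (-0.8846 − 4.1600)
   = 1.7397 − (0.584101)/(-5.044600) = 1.855487

1.8555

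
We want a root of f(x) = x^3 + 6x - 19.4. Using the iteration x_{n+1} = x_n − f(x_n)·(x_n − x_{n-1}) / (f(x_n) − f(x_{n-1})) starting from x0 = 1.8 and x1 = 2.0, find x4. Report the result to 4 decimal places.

1.9663

f(1.8) = -2.768000, f(2.0) = 0.600000
x2 = 2.000000 − 0.600000·(2.000000 − 1.800000) / (0.600000 − (-2.768000)) = 2.000000 − (0.120000)/(3.368000) = 1.964371
f(1.964371) = -0.033759
x3 = 1.964371 − (-0.033759)·(1.964371 − 2.000000) / (-0.033759 − 0.600000) = 1.964371 − (0.001203)/(-0.633759) = 1.966268
f(1.966268) = -0.000380
x4 = 1.966268 − (-0.000380)·(1.966268 − 1.964371) / (-0.000380 − (-0.033759)) = 1.966268 − (-0.000001)/(0.033379) = 1.966290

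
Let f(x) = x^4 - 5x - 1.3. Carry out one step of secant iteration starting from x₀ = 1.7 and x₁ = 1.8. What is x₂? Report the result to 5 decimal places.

1.78799

f(1.7) = -1.4479000, f(1.8) = 0.1976000
x₂ = 1.8000000 − 0.1976000·(1.8000000 − 1.7000000) / (0.1976000 − (-1.4479000)) = 1.8000000 − (0.0197600)/(1.6455000) = 1.7879915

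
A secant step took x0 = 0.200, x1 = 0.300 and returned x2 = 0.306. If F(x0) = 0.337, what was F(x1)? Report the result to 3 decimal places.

0.019

The secant line through (0.200, 0.337) and (0.300, F(x1)) crosses zero at x2 = 0.306.
So (0.200, 0.337), (0.300, F(x1)), (0.306, 0) are collinear:
F(x1) = 0.337 · (0.300 − 0.306) / (0.200 − 0.306) = 0.337 · (-0.00600)/(-0.10600) = 0.01908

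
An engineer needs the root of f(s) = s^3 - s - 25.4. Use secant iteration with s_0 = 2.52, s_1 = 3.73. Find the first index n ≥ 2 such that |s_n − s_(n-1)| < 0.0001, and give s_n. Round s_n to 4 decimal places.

n = 6, s_n = 3.0529

f(2.52) = -11.916992, f(3.73) = 22.765117
s_2 = 3.730000 − 22.765117·(1.210000)/(34.682109) = 2.935764;  |Δ| = 0.794236
f(2.935764) = -3.033273
s_3 = 2.935764 − (-3.033273)·(-0.794236)/(-25.798390) = 3.029147;  |Δ| = 0.093383
f(3.029147) = -0.634512
s_4 = 3.029147 − (-0.634512)·(0.093383)/(2.398762) = 3.053848;  |Δ| = 0.024701
f(3.053848) = 0.026306
s_5 = 3.053848 − 0.026306·(0.024701)/(0.660818) = 3.052865;  |Δ| = 0.000983
f(3.052865) = -0.000213
s_6 = 3.052865 − (-0.000213)·(-0.000983)/(-0.026519) = 3.052873;  |Δ| = 0.000008
|s_6 − s_5| = 0.000008 < 0.0001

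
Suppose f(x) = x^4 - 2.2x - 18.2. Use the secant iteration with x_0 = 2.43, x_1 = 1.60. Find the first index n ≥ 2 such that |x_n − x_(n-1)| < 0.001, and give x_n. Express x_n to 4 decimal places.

n = 6, x_n = 2.1904

f(2.43) = 11.321844, f(1.60) = -15.166400
x_2 = 1.600000 − (-15.166400)·(-0.830000)/(-26.488244) = 2.075234;  |Δ| = 0.475234
f(2.075234) = -4.218747
x_3 = 2.075234 − (-4.218747)·(0.475234)/(10.947653) = 2.258368;  |Δ| = 0.183134
f(2.258368) = 2.843909
x_4 = 2.258368 − 2.843909·(0.183134)/(7.062656) = 2.184626;  |Δ| = 0.073742
f(2.184626) = -0.228560
x_5 = 2.184626 − (-0.228560)·(-0.073742)/(-3.072470) = 2.190112;  |Δ| = 0.005486
f(2.190112) = -0.010984
x_6 = 2.190112 − (-0.010984)·(0.005486)/(0.217577) = 2.190388;  |Δ| = 0.000277
|x_6 − x_5| = 0.000277 < 0.001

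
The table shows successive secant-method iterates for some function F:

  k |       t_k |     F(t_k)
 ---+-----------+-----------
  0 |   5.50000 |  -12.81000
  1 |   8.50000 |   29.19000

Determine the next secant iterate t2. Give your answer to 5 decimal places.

6.41500

t2 = 8.50000 − 29.19000·(8.50000 − 5.50000) / (29.19000 − (-12.81000))
   = 8.50000 − (87.5700000)/(42.0000000) = 6.4150000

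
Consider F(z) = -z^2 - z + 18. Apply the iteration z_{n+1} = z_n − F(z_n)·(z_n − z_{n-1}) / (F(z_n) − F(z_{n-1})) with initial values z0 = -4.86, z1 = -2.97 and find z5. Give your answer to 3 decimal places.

-4.772

F(-4.86) = -0.75960, F(-2.97) = 12.14910
z2 = -2.97000 − 12.14910·(-2.97000 − (-4.86000)) / (12.14910 − (-0.75960)) = -2.97000 − (22.96180)/(12.90870) = -4.74878
F(-4.74878) = 0.19783
z3 = -4.74878 − 0.19783·(-4.74878 − (-2.97000)) / (0.19783 − 12.14910) = -4.74878 − (-0.35189)/(-11.95127) = -4.77823
F(-4.77823) = -0.05324
z4 = -4.77823 − (-0.05324)·(-4.77823 − (-4.74878)) / (-0.05324 − 0.19783) = -4.77823 − (0.00157)/(-0.25107) = -4.77198
F(-4.77198) = 0.00014
z5 = -4.77198 − 0.00014·(-4.77198 − (-4.77823)) / (0.00014 − (-0.05324)) = -4.77198 − (0.00000)/(0.05339) = -4.77200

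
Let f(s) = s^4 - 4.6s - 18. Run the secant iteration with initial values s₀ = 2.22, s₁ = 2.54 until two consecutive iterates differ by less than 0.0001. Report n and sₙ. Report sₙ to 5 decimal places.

n = 5, sₙ = 2.31339

f(2.22) = -3.9228734, f(2.54) = 11.9391426
s₂ = 2.5400000 − 11.9391426·(0.3200000)/(15.8620160) = 2.2991400;  |Δ| = 0.2408600
f(2.2991400) = -0.6337762
s₃ = 2.2991400 − (-0.6337762)·(-0.2408600)/(-12.5729188) = 2.3112813;  |Δ| = 0.0121413
f(2.3112813) = -0.0947050
s₄ = 2.3112813 − (-0.0947050)·(0.0121413)/(0.5390713) = 2.3134143;  |Δ| = 0.0021330
f(2.3134143) = 0.0009731
s₅ = 2.3134143 − 0.0009731·(0.0021330)/(0.0956781) = 2.3133926;  |Δ| = 0.0000217
|s₅ − s₄| = 0.0000217 < 0.0001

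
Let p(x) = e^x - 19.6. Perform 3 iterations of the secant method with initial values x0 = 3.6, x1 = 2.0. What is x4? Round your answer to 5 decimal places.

2.94665

p(3.6) = 16.9982344, p(2.0) = -12.2109439
x2 = 2.0000000 − (-12.2109439)·(2.0000000 − 3.6000000) / (-12.2109439 − 16.9982344) = 2.0000000 − (19.5375102)/(-29.2091783) = 2.6688826
p(2.6688826) = -5.1761575
x3 = 2.6688826 − (-5.1761575)·(2.6688826 − 2.0000000) / (-5.1761575 − (-12.2109439)) = 2.6688826 − (-3.4622415)/(7.0347864) = 3.1610427
p(3.1610427) = 3.9951861
x4 = 3.1610427 − 3.9951861·(3.1610427 − 2.6688826) / (3.9951861 − (-5.1761575)) = 3.1610427 − (1.9662714)/(9.1713436) = 2.9466498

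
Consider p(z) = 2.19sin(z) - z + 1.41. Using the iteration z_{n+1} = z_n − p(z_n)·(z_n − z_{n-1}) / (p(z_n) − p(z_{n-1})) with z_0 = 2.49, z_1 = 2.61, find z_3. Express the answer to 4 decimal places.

2.5787

p(2.49) = 0.248133, p(2.61) = -0.089874
z_2 = 2.610000 − (-0.089874)·(2.610000 − 2.490000) / (-0.089874 − 0.248133) = 2.610000 − (-0.010785)/(-0.338007) = 2.578093
p(2.578093) = 0.001692
z_3 = 2.578093 − 0.001692·(2.578093 − 2.610000) / (0.001692 − (-0.089874)) = 2.578093 − (-0.000054)/(0.091566) = 2.578682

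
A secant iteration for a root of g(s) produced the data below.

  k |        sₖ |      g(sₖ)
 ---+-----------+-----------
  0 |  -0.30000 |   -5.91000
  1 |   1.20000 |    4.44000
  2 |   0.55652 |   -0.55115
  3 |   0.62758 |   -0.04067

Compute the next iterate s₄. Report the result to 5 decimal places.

s₄ = 0.62758 − (-0.04067)·(0.62758 − 0.55652) / (-0.04067 − (-0.55115))
   = 0.62758 − (-0.0028900)/(0.5104800) = 0.6332414

0.63324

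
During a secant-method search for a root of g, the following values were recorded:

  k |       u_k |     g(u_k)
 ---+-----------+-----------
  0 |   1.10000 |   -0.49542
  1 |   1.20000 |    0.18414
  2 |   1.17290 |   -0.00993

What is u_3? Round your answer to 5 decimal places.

u_3 = 1.17290 − (-0.00993)·(1.17290 − 1.20000) / (-0.00993 − 0.18414)
   = 1.17290 − (0.0002691)/(-0.1940700) = 1.1742866

1.17429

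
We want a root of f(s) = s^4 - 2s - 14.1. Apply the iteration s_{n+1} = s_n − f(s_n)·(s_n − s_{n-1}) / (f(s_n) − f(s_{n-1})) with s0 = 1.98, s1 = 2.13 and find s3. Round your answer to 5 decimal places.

2.06619

f(1.98) = -2.6904638, f(2.13) = 2.2234616
s2 = 2.1300000 − 2.2234616·(2.1300000 − 1.9800000) / (2.2234616 − (-2.6904638)) = 2.1300000 − (0.3335192)/(4.9139254) = 2.0621277
f(2.0621277) = -0.1415980
s3 = 2.0621277 − (-0.1415980)·(2.0621277 − 2.1300000) / (-0.1415980 − 2.2234616) = 2.0621277 − (0.0096106)/(-2.3650596) = 2.0661913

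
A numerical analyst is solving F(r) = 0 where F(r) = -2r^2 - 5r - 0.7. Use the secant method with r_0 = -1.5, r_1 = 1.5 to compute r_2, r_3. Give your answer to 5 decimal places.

F(-1.5) = 2.3000000, F(1.5) = -12.7000000
r_2 = 1.5000000 − (-12.7000000)·(1.5000000 − (-1.5000000)) / (-12.7000000 − 2.3000000) = 1.5000000 − (-38.1000000)/(-15.0000000) = -1.0400000
F(-1.0400000) = 2.3368000
r_3 = -1.0400000 − 2.3368000·(-1.0400000 − 1.5000000) / (2.3368000 − (-12.7000000)) = -1.0400000 − (-5.9354720)/(15.0368000) = -0.6452703

-1.04000, -0.64527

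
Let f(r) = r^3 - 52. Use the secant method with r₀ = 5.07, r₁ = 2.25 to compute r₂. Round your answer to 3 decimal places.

3.213

f(5.07) = 78.32384, f(2.25) = -40.60938
r₂ = 2.25000 − (-40.60938)·(2.25000 − 5.07000) / (-40.60938 − 78.32384) = 2.25000 − (114.51844)/(-118.93322) = 3.21288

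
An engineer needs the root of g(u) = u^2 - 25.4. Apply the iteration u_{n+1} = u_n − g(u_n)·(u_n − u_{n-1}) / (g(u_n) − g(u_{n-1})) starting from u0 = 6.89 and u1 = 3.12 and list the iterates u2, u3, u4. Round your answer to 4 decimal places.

4.6850, 5.1271, 5.0367

g(6.89) = 22.072100, g(3.12) = -15.665600
u2 = 3.120000 − (-15.665600)·(3.120000 − 6.890000) / (-15.665600 − 22.072100) = 3.120000 − (59.059312)/(-37.737700) = 4.684995
g(4.684995) = -3.450822
u3 = 4.684995 − (-3.450822)·(4.684995 − 3.120000) / (-3.450822 − (-15.665600)) = 4.684995 − (-5.400519)/(12.214778) = 5.127125
g(5.127125) = 0.887410
u4 = 5.127125 − 0.887410·(5.127125 − 4.684995) / (0.887410 − (-3.450822)) = 5.127125 − (0.392351)/(4.338232) = 5.036685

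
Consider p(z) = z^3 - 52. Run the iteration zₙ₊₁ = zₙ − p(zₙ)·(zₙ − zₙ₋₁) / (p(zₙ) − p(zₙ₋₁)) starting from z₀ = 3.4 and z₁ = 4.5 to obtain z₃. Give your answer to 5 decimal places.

3.72105

p(3.4) = -12.6960000, p(4.5) = 39.1250000
z₂ = 4.5000000 − 39.1250000·(4.5000000 − 3.4000000) / (39.1250000 − (-12.6960000)) = 4.5000000 − (43.0375000)/(51.8210000) = 3.6694969
p(3.6694969) = -2.5894619
z₃ = 3.6694969 − (-2.5894619)·(3.6694969 − 4.5000000) / (-2.5894619 − 39.1250000) = 3.6694969 − (2.1505561)/(-41.7144619) = 3.7210511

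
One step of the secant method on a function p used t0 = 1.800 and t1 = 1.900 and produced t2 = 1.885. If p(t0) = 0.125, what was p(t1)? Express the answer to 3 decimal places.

The secant line through (1.800, 0.125) and (1.900, p(t1)) crosses zero at t2 = 1.885.
So (1.800, 0.125), (1.900, p(t1)), (1.885, 0) are collinear:
p(t1) = 0.125 · (1.900 − 1.885) / (1.800 − 1.885) = 0.125 · (0.01500)/(-0.08500) = -0.02206

-0.022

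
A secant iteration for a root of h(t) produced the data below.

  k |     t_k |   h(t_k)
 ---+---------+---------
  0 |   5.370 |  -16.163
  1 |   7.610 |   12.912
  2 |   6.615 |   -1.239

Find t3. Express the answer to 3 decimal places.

t3 = 6.615 − (-1.239)·(6.615 − 7.610) / (-1.239 − 12.912)
   = 6.615 − (1.23281)/(-14.15100) = 6.70212

6.702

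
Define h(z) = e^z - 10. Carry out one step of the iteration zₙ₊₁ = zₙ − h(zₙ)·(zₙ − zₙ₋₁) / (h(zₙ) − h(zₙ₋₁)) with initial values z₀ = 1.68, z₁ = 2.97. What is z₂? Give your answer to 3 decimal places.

2.103

h(1.68) = -4.63444, h(2.97) = 9.49192
z₂ = 2.97000 − 9.49192·(2.97000 − 1.68000) / (9.49192 − (-4.63444)) = 2.97000 − (12.24458)/(14.12636) = 2.10321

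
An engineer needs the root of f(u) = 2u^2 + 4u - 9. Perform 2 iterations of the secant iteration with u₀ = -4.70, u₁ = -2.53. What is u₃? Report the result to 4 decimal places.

-3.3922

f(-4.70) = 16.380000, f(-2.53) = -6.318200
u₂ = -2.530000 − (-6.318200)·(-2.530000 − (-4.700000)) / (-6.318200 − 16.380000) = -2.530000 − (-13.710494)/(-22.698200) = -3.134034
f(-3.134034) = -1.891794
u₃ = -3.134034 − (-1.891794)·(-3.134034 − (-2.530000)) / (-1.891794 − (-6.318200)) = -3.134034 − (1.142709)/(4.426406) = -3.392192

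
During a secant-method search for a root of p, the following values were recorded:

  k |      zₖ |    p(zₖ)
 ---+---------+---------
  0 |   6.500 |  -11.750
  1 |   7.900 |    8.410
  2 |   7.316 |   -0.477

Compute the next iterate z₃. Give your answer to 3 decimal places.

7.347

z₃ = 7.316 − (-0.477)·(7.316 − 7.900) / (-0.477 − 8.410)
   = 7.316 − (0.27857)/(-8.88700) = 7.34735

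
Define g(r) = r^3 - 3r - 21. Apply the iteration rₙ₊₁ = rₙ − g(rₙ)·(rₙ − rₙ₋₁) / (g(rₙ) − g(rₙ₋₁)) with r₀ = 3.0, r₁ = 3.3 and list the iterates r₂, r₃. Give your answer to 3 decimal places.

g(3.0) = -3.00000, g(3.3) = 5.03700
r₂ = 3.30000 − 5.03700·(3.30000 − 3.00000) / (5.03700 − (-3.00000)) = 3.30000 − (1.51110)/(8.03700) = 3.11198
g(3.11198) = -0.19817
r₃ = 3.11198 − (-0.19817)·(3.11198 − 3.30000) / (-0.19817 − 5.03700) = 3.11198 − (0.03726)/(-5.23517) = 3.11910

3.112, 3.119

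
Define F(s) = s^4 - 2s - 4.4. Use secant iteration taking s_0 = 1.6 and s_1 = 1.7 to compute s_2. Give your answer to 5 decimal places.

F(1.6) = -1.0464000, F(1.7) = 0.5521000
s_2 = 1.7000000 − 0.5521000·(1.7000000 − 1.6000000) / (0.5521000 − (-1.0464000)) = 1.7000000 − (0.0552100)/(1.5985000) = 1.6654614

1.66546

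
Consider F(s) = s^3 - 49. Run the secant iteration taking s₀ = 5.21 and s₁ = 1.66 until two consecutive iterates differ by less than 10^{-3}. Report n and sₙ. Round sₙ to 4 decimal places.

n = 8, sₙ = 3.6593

F(5.21) = 92.420761, F(1.66) = -44.425704
s₂ = 1.660000 − (-44.425704)·(-3.550000)/(-136.846465) = 2.812469;  |Δ| = 1.152469
F(2.812469) = -26.753431
s₃ = 2.812469 − (-26.753431)·(1.152469)/(17.672273) = 4.557150;  |Δ| = 1.744682
F(4.557150) = 45.641153
s₄ = 4.557150 − 45.641153·(1.744682)/(72.394584) = 3.457216;  |Δ| = 1.099934
F(3.457216) = -7.678172
s₅ = 3.457216 − (-7.678172)·(-1.099934)/(-53.319324) = 3.615610;  |Δ| = 0.158394
F(3.615610) = -1.734432
s₆ = 3.615610 − (-1.734432)·(0.158394)/(5.943739) = 3.661831;  |Δ| = 0.046221
F(3.661831) = 0.101523
s₇ = 3.661831 − 0.101523·(0.046221)/(1.835955) = 3.659275;  |Δ| = 0.002556
F(3.659275) = -0.001221
s₈ = 3.659275 − (-0.001221)·(-0.002556)/(-0.102743) = 3.659306;  |Δ| = 0.000030
|s₈ − s₇| = 0.000030 < 10^{-3}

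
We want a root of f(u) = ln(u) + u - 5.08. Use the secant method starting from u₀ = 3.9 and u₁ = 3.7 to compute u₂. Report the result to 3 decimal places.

f(3.9) = 0.18098, f(3.7) = -0.07167
u₂ = 3.70000 − (-0.07167)·(3.70000 − 3.90000) / (-0.07167 − 0.18098) = 3.70000 − (0.01433)/(-0.25264) = 3.75673

3.757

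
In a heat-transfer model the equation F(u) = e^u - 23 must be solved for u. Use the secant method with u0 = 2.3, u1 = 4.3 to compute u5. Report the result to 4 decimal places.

F(2.3) = -13.025818, F(4.3) = 50.699794
u2 = 4.300000 − 50.699794·(4.300000 − 2.300000) / (50.699794 − (-13.025818)) = 4.300000 − (101.399587)/(63.725611) = 2.708809
F(2.708809) = -7.988606
u3 = 2.708809 − (-7.988606)·(2.708809 − 4.300000) / (-7.988606 − 50.699794) = 2.708809 − (12.711394)/(-58.688400) = 2.925401
F(2.925401) = -4.358305
u4 = 2.925401 − (-4.358305)·(2.925401 − 2.708809) / (-4.358305 − (-7.988606)) = 2.925401 − (-0.943971)/(3.630302) = 3.185426
F(3.185426) = 1.177590
u5 = 3.185426 − 1.177590·(3.185426 − 2.925401) / (1.177590 − (-4.358305)) = 3.185426 − (0.306203)/(5.535895) = 3.130114

3.1301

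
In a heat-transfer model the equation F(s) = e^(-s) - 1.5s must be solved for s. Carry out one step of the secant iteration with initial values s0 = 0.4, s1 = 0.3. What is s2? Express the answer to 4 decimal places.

F(0.4) = 0.070320, F(0.3) = 0.290818
s2 = 0.300000 − 0.290818·(0.300000 − 0.400000) / (0.290818 − 0.070320) = 0.300000 − (-0.029082)/(0.220498) = 0.431891

0.4319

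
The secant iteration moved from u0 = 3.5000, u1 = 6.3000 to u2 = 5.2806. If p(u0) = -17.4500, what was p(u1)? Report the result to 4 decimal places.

9.9902

The secant line through (3.5000, -17.4500) and (6.3000, p(u1)) crosses zero at u2 = 5.2806.
So (3.5000, -17.4500), (6.3000, p(u1)), (5.2806, 0) are collinear:
p(u1) = -17.4500 · (6.3000 − 5.2806) / (3.5000 − 5.2806) = -17.4500 · (1.019400)/(-1.780600) = 9.990189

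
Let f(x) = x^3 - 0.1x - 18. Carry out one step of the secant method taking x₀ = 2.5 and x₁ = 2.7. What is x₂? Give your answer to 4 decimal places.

2.6300

f(2.5) = -2.625000, f(2.7) = 1.413000
x₂ = 2.700000 − 1.413000·(2.700000 − 2.500000) / (1.413000 − (-2.625000)) = 2.700000 − (0.282600)/(4.038000) = 2.630015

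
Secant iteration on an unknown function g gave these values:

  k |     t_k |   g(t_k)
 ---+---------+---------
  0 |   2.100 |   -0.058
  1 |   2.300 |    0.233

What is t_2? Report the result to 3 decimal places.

2.140

t_2 = 2.300 − 0.233·(2.300 − 2.100) / (0.233 − (-0.058))
   = 2.300 − (0.04660)/(0.29100) = 2.13986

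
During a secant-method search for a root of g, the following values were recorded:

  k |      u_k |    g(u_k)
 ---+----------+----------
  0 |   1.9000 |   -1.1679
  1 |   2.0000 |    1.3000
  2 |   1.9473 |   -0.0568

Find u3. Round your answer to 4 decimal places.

u3 = 1.9473 − (-0.0568)·(1.9473 − 2.0000) / (-0.0568 − 1.3000)
   = 1.9473 − (0.002993)/(-1.356800) = 1.949506

1.9495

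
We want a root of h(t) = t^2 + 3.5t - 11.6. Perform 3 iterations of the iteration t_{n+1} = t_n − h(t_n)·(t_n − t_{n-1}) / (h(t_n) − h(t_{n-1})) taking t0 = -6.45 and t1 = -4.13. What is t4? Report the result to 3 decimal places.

-5.578

h(-6.45) = 7.42750, h(-4.13) = -8.99810
t2 = -4.13000 − (-8.99810)·(-4.13000 − (-6.45000)) / (-8.99810 − 7.42750) = -4.13000 − (-20.87559)/(-16.42560) = -5.40092
h(-5.40092) = -1.33330
t3 = -5.40092 − (-1.33330)·(-5.40092 − (-4.13000)) / (-1.33330 − (-8.99810)) = -5.40092 − (1.69451)/(7.66480) = -5.62200
h(-5.62200) = 0.32985
t4 = -5.62200 − 0.32985·(-5.62200 − (-5.40092)) / (0.32985 − (-1.33330)) = -5.62200 − (-0.07292)/(1.66314) = -5.57815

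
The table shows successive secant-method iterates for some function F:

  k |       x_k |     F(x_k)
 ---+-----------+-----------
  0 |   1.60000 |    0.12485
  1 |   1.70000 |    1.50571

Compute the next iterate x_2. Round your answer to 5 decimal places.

1.59096

x_2 = 1.70000 − 1.50571·(1.70000 − 1.60000) / (1.50571 − 0.12485)
   = 1.70000 − (0.1505710)/(1.3808600) = 1.5909585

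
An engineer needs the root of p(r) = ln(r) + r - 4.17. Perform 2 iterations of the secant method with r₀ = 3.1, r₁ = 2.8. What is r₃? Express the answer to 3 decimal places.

p(3.1) = 0.06140, p(2.8) = -0.34038
r₂ = 2.80000 − (-0.34038)·(2.80000 − 3.10000) / (-0.34038 − 0.06140) = 2.80000 − (0.10211)/(-0.40178) = 3.05415
p(3.05415) = 0.00065
r₃ = 3.05415 − 0.00065·(3.05415 − 2.80000) / (0.00065 − (-0.34038)) = 3.05415 − (0.00017)/(0.34104) = 3.05366

3.054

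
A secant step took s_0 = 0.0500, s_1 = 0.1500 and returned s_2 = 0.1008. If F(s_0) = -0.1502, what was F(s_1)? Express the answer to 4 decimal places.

0.1455

The secant line through (0.0500, -0.1502) and (0.1500, F(s_1)) crosses zero at s_2 = 0.1008.
So (0.0500, -0.1502), (0.1500, F(s_1)), (0.1008, 0) are collinear:
F(s_1) = -0.1502 · (0.1500 − 0.1008) / (0.0500 − 0.1008) = -0.1502 · (0.049200)/(-0.050800) = 0.145469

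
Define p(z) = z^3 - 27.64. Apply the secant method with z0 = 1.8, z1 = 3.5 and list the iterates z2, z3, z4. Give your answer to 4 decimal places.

2.8008, 2.9904, 3.0261

p(1.8) = -21.808000, p(3.5) = 15.235000
z2 = 3.500000 − 15.235000·(3.500000 − 1.800000) / (15.235000 − (-21.808000)) = 3.500000 − (25.899500)/(37.043000) = 2.800826
p(2.800826) = -5.668565
z3 = 2.800826 − (-5.668565)·(2.800826 − 3.500000) / (-5.668565 − 15.235000) = 2.800826 − (3.963313)/(-20.903565) = 2.990426
p(2.990426) = -0.897676
z4 = 2.990426 − (-0.897676)·(2.990426 − 2.800826) / (-0.897676 − (-5.668565)) = 2.990426 − (-0.170199)/(4.770889) = 3.026100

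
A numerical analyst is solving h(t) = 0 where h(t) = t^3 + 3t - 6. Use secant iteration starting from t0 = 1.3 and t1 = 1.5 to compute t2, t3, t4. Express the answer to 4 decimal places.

1.2891, 1.2880, 1.2879

h(1.3) = 0.097000, h(1.5) = 1.875000
t2 = 1.500000 − 1.875000·(1.500000 − 1.300000) / (1.875000 − 0.097000) = 1.500000 − (0.375000)/(1.778000) = 1.289089
h(1.289089) = 0.009410
t3 = 1.289089 − 0.009410·(1.289089 − 1.500000) / (0.009410 − 1.875000) = 1.289089 − (-0.001985)/(-1.865590) = 1.288025
h(1.288025) = 0.000919
t4 = 1.288025 − 0.000919·(1.288025 − 1.289089) / (0.000919 − 0.009410) = 1.288025 − (-0.000001)/(-0.008491) = 1.287910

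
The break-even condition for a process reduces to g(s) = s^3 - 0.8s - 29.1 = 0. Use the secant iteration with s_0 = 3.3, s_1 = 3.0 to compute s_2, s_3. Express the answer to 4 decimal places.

3.1552, 3.1629

g(3.3) = 4.197000, g(3.0) = -4.500000
s_2 = 3.000000 − (-4.500000)·(3.000000 − 3.300000) / (-4.500000 − 4.197000) = 3.000000 − (1.350000)/(-8.697000) = 3.155226
g(3.155226) = -0.212484
s_3 = 3.155226 − (-0.212484)·(3.155226 − 3.000000) / (-0.212484 − (-4.500000)) = 3.155226 − (-0.032983)/(4.287516) = 3.162919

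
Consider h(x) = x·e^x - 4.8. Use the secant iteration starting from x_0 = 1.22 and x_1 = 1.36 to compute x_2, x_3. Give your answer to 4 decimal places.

h(1.22) = -0.667631, h(1.36) = 0.498823
x_2 = 1.360000 − 0.498823·(1.360000 − 1.220000) / (0.498823 − (-0.667631)) = 1.360000 − (0.069835)/(1.166454) = 1.300130
h(1.300130) = -0.028814
x_3 = 1.300130 − (-0.028814)·(1.300130 − 1.360000) / (-0.028814 − 0.498823) = 1.300130 − (0.001725)/(-0.527637) = 1.303400

1.3001, 1.3034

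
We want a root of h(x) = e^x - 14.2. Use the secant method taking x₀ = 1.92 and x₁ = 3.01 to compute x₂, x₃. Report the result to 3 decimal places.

2.517, 2.630

h(1.92) = -7.37904, h(3.01) = 6.08740
x₂ = 3.01000 − 6.08740·(3.01000 − 1.92000) / (6.08740 − (-7.37904)) = 3.01000 − (6.63527)/(13.46644) = 2.51727
h(2.51727) = -1.80524
x₃ = 2.51727 − (-1.80524)·(2.51727 − 3.01000) / (-1.80524 − 6.08740) = 2.51727 − (0.88949)/(-7.89264) = 2.62997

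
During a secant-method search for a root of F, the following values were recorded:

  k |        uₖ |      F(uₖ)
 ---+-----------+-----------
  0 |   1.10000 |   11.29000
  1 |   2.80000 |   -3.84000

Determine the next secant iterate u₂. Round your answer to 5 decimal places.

u₂ = 2.80000 − (-3.84000)·(2.80000 − 1.10000) / (-3.84000 − 11.29000)
   = 2.80000 − (-6.5280000)/(-15.1300000) = 2.3685393

2.36854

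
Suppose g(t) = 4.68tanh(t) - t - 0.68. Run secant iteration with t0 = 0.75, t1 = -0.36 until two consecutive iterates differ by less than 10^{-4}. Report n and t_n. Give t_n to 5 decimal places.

n = 5, t_n = 0.18754

g(0.75) = 1.5424971, g(-0.36) = -1.9356017
t2 = -0.3600000 − (-1.9356017)·(-1.1100000)/(-3.4780988) = 0.2577277;  |Δ| = 0.6177277
g(0.2577277) = 0.2424229
t3 = 0.2577277 − 0.2424229·(0.6177277)/(2.1780246) = 0.1889721;  |Δ| = 0.0687556
g(0.1889721) = 0.0050382
t4 = 0.1889721 − 0.0050382·(-0.0687556)/(-0.2373846) = 0.1875128;  |Δ| = 0.0014593
g(0.1875128) = -0.0000955
t5 = 0.1875128 − (-0.0000955)·(-0.0014593)/(-0.0051337) = 0.1875400;  |Δ| = 0.0000271
|t5 − t4| = 0.0000271 < 10^{-4}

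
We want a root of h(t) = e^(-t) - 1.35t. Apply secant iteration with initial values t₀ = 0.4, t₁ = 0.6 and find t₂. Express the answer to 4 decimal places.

h(0.4) = 0.130320, h(0.6) = -0.261188
t₂ = 0.600000 − (-0.261188)·(0.600000 − 0.400000) / (-0.261188 − 0.130320) = 0.600000 − (-0.052238)/(-0.391508) = 0.466573

0.4666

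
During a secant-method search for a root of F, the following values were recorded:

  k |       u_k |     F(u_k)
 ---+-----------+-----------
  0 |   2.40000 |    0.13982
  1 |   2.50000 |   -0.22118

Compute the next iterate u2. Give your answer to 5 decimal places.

u2 = 2.50000 − (-0.22118)·(2.50000 − 2.40000) / (-0.22118 − 0.13982)
   = 2.50000 − (-0.0221180)/(-0.3610000) = 2.4387313

2.43873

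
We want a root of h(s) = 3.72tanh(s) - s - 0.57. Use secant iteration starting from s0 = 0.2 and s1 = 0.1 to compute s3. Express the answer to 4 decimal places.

h(0.2) = -0.035764, h(0.1) = -0.299235
s2 = 0.100000 − (-0.299235)·(0.100000 − 0.200000) / (-0.299235 − (-0.035764)) = 0.100000 − (0.029924)/(-0.263471) = 0.213574
h(0.213574) = -0.000942
s3 = 0.213574 − (-0.000942)·(0.213574 − 0.100000) / (-0.000942 − (-0.299235)) = 0.213574 − (-0.000107)/(0.298293) = 0.213933

0.2139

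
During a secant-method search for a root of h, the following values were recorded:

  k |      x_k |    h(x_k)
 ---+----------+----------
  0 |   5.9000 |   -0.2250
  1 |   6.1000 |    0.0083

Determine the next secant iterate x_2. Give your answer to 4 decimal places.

x_2 = 6.1000 − 0.0083·(6.1000 − 5.9000) / (0.0083 − (-0.2250))
   = 6.1000 − (0.001660)/(0.233300) = 6.092885

6.0929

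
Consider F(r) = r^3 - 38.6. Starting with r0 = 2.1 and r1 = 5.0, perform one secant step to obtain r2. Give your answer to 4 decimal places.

2.8351

F(2.1) = -29.339000, F(5.0) = 86.400000
r2 = 5.000000 − 86.400000·(5.000000 − 2.100000) / (86.400000 − (-29.339000)) = 5.000000 − (250.560000)/(115.739000) = 2.835129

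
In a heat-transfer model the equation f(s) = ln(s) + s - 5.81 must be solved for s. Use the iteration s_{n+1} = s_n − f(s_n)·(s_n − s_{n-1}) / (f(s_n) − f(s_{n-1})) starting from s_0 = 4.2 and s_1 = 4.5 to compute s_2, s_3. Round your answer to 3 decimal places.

f(4.2) = -0.17492, f(4.5) = 0.19408
s_2 = 4.50000 − 0.19408·(4.50000 − 4.20000) / (0.19408 − (-0.17492)) = 4.50000 − (0.05822)/(0.36899) = 4.34221
f(4.34221) = 0.00059
s_3 = 4.34221 − 0.00059·(4.34221 − 4.50000) / (0.00059 − 0.19408) = 4.34221 − (-0.00009)/(-0.19348) = 4.34173

4.342, 4.342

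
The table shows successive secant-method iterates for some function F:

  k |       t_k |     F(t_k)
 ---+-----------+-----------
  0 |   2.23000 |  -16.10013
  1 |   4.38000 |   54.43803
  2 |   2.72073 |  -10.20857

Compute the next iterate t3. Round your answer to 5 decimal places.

t3 = 2.72073 − (-10.20857)·(2.72073 − 4.38000) / (-10.20857 − 54.43803)
   = 2.72073 − (16.9387739)/(-64.6466000) = 2.9827511

2.98275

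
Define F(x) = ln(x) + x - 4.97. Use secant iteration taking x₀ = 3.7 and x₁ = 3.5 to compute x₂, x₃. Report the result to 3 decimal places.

3.670, 3.670

F(3.7) = 0.03833, F(3.5) = -0.21724
x₂ = 3.50000 − (-0.21724)·(3.50000 − 3.70000) / (-0.21724 − 0.03833) = 3.50000 − (0.04345)/(-0.25557) = 3.67000
F(3.67000) = 0.00019
x₃ = 3.67000 − 0.00019·(3.67000 − 3.50000) / (0.00019 − (-0.21724)) = 3.67000 − (0.00003)/(0.21743) = 3.66985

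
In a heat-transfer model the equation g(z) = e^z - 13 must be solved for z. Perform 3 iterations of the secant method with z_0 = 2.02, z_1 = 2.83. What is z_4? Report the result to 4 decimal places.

g(2.02) = -5.461675, g(2.83) = 3.945461
z_2 = 2.830000 − 3.945461·(2.830000 − 2.020000) / (3.945461 − (-5.461675)) = 2.830000 − (3.195823)/(9.407136) = 2.490277
g(2.490277) = -0.935386
z_3 = 2.490277 − (-0.935386)·(2.490277 − 2.830000) / (-0.935386 − 3.945461) = 2.490277 − (0.317772)/(-4.880847) = 2.555383
g(2.555383) = -0.123773
z_4 = 2.555383 − (-0.123773)·(2.555383 − 2.490277) / (-0.123773 − (-0.935386)) = 2.555383 − (-0.008058)/(0.811613) = 2.565312

2.5653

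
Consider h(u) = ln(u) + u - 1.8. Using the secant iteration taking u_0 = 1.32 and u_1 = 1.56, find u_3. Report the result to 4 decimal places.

1.4372

h(1.32) = -0.202368, h(1.56) = 0.204686
u_2 = 1.560000 − 0.204686·(1.560000 − 1.320000) / (0.204686 − (-0.202368)) = 1.560000 − (0.049125)/(0.407054) = 1.439317
h(1.439317) = 0.003485
u_3 = 1.439317 − 0.003485·(1.439317 − 1.560000) / (0.003485 − 0.204686) = 1.439317 − (-0.000421)/(-0.201200) = 1.437226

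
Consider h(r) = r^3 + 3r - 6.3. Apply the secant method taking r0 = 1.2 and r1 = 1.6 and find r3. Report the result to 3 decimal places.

1.323

h(1.2) = -0.97200, h(1.6) = 2.59600
r2 = 1.60000 − 2.59600·(1.60000 − 1.20000) / (2.59600 − (-0.97200)) = 1.60000 − (1.03840)/(3.56800) = 1.30897
h(1.30897) = -0.13031
r3 = 1.30897 − (-0.13031)·(1.30897 − 1.60000) / (-0.13031 − 2.59600) = 1.30897 − (0.03792)/(-2.72631) = 1.32288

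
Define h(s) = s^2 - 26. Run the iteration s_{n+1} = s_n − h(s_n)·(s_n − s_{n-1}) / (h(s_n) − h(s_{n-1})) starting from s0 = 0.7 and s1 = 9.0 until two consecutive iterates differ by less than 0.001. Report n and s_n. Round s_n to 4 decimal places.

h(0.7) = -25.510000, h(9.0) = 55.000000
s2 = 9.000000 − 55.000000·(8.300000)/(80.510000) = 3.329897;  |Δ| = 5.670103
h(3.329897) = -14.911787
s3 = 3.329897 − (-14.911787)·(-5.670103)/(-69.911787) = 4.539298;  |Δ| = 1.209401
h(4.539298) = -5.394777
s4 = 4.539298 − (-5.394777)·(1.209401)/(9.517010) = 5.224854;  |Δ| = 0.685556
h(5.224854) = 1.299100
s5 = 5.224854 − 1.299100·(0.685556)/(6.693877) = 5.091806;  |Δ| = 0.133048
h(5.091806) = -0.073510
s6 = 5.091806 − (-0.073510)·(-0.133048)/(-1.372610) = 5.098932;  |Δ| = 0.007125
h(5.098932) = -0.000897
s7 = 5.098932 − (-0.000897)·(0.007125)/(0.072613) = 5.099020;  |Δ| = 0.000088
|s7 − s6| = 0.000088 < 0.001

n = 7, s_n = 5.0990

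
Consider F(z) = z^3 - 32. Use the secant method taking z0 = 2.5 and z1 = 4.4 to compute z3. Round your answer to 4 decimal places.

F(2.5) = -16.375000, F(4.4) = 53.184000
z2 = 4.400000 − 53.184000·(4.400000 − 2.500000) / (53.184000 − (-16.375000)) = 4.400000 − (101.049600)/(69.559000) = 2.947282
F(2.947282) = -6.398516
z3 = 2.947282 − (-6.398516)·(2.947282 − 4.400000) / (-6.398516 − 53.184000) = 2.947282 − (9.295238)/(-59.582516) = 3.103288

3.1033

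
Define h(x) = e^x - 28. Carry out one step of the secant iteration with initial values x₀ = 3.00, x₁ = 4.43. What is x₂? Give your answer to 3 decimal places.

3.177

h(3.00) = -7.91446, h(4.43) = 55.93142
x₂ = 4.43000 − 55.93142·(4.43000 − 3.00000) / (55.93142 − (-7.91446)) = 4.43000 − (79.98193)/(63.84588) = 3.17727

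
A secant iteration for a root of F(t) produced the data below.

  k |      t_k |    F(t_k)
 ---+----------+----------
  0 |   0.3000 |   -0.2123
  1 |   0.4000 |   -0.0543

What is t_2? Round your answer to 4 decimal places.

t_2 = 0.4000 − (-0.0543)·(0.4000 − 0.3000) / (-0.0543 − (-0.2123))
   = 0.4000 − (-0.005430)/(0.158000) = 0.434367

0.4344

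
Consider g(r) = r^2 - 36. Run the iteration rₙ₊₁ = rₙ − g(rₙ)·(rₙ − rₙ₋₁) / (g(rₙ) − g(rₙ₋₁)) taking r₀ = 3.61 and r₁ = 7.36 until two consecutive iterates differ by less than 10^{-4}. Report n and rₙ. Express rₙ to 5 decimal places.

n = 6, rₙ = 6.00000

g(3.61) = -22.9679000, g(7.36) = 18.1696000
r₂ = 7.3600000 − 18.1696000·(3.7500000)/(41.1375000) = 5.7037010;  |Δ| = 1.6562990
g(5.7037010) = -3.4677949
r₃ = 5.7037010 − (-3.4677949)·(-1.6562990)/(-21.6373949) = 5.9691537;  |Δ| = 0.2654527
g(5.9691537) = -0.3692039
r₄ = 5.9691537 − (-0.3692039)·(0.2654527)/(3.0985910) = 6.0007830;  |Δ| = 0.0316293
g(6.0007830) = 0.0093965
r₅ = 6.0007830 − 0.0093965·(0.0316293)/(0.3786004) = 5.9999980;  |Δ| = 0.0007850
g(5.9999980) = -0.0000242
r₆ = 5.9999980 − (-0.0000242)·(-0.0007850)/(-0.0094207) = 6.0000000;  |Δ| = 0.0000020
|r₆ − r₅| = 0.0000020 < 10^{-4}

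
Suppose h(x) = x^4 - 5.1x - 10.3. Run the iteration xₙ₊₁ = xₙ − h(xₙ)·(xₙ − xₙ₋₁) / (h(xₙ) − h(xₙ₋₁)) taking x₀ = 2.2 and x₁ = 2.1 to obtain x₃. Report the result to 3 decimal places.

h(2.2) = 1.90560, h(2.1) = -1.56190
x₂ = 2.10000 − (-1.56190)·(2.10000 − 2.20000) / (-1.56190 − 1.90560) = 2.10000 − (0.15619)/(-3.46750) = 2.14504
h(2.14504) = -0.06856
x₃ = 2.14504 − (-0.06856)·(2.14504 − 2.10000) / (-0.06856 − (-1.56190)) = 2.14504 − (-0.00309)/(1.49334) = 2.14711

2.147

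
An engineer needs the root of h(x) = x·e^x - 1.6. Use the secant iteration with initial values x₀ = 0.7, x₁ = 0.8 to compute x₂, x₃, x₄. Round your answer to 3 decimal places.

h(0.7) = -0.19037, h(0.8) = 0.18043
x₂ = 0.80000 − 0.18043·(0.80000 − 0.70000) / (0.18043 − (-0.19037)) = 0.80000 − (0.01804)/(0.37081) = 0.75134
h(0.75134) = -0.00728
x₃ = 0.75134 − (-0.00728)·(0.75134 − 0.80000) / (-0.00728 − 0.18043) = 0.75134 − (0.00035)/(-0.18771) = 0.75323
h(0.75323) = -0.00026
x₄ = 0.75323 − (-0.00026)·(0.75323 − 0.75134) / (-0.00026 − (-0.00728)) = 0.75323 − (0.00000)/(0.00702) = 0.75330

0.751, 0.753, 0.753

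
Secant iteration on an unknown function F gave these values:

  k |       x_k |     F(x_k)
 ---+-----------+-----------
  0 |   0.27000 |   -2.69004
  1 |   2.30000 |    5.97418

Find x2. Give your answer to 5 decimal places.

0.90027

x2 = 2.30000 − 5.97418·(2.30000 − 0.27000) / (5.97418 − (-2.69004))
   = 2.30000 − (12.1275854)/(8.6642200) = 0.9002681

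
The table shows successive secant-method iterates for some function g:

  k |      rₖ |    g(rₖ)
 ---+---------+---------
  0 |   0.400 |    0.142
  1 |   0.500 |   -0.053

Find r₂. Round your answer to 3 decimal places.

0.473

r₂ = 0.500 − (-0.053)·(0.500 − 0.400) / (-0.053 − 0.142)
   = 0.500 − (-0.00530)/(-0.19500) = 0.47282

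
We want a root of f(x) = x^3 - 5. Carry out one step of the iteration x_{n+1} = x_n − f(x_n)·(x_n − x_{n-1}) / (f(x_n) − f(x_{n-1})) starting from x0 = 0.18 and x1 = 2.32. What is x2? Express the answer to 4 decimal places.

1.0363

f(0.18) = -4.994168, f(2.32) = 7.487168
x2 = 2.320000 − 7.487168·(2.320000 − 0.180000) / (7.487168 − (-4.994168)) = 2.320000 − (16.022540)/(12.481336) = 1.036280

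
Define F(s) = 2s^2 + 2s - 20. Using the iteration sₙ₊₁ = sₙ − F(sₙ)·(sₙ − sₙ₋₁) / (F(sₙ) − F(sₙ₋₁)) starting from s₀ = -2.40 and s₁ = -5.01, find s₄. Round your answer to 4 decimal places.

F(-2.40) = -13.280000, F(-5.01) = 20.180200
s₂ = -5.010000 − 20.180200·(-5.010000 − (-2.400000)) / (20.180200 − (-13.280000)) = -5.010000 − (-52.670322)/(33.460200) = -3.435881
F(-3.435881) = -3.261200
s₃ = -3.435881 − (-3.261200)·(-3.435881 − (-5.010000)) / (-3.261200 − 20.180200) = -3.435881 − (-5.133516)/(-23.441400) = -3.654875
F(-3.654875) = -0.593527
s₄ = -3.654875 − (-0.593527)·(-3.654875 − (-3.435881)) / (-0.593527 − (-3.261200)) = -3.654875 − (0.129979)/(2.667673) = -3.703599

-3.7036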